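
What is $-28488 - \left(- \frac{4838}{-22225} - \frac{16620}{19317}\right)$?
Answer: $- \frac{4076733831582}{143106775} \approx -28487.0$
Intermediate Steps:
$-28488 - \left(- \frac{4838}{-22225} - \frac{16620}{19317}\right) = -28488 - \left(\left(-4838\right) \left(- \frac{1}{22225}\right) - \frac{5540}{6439}\right) = -28488 - \left(\frac{4838}{22225} - \frac{5540}{6439}\right) = -28488 - - \frac{91974618}{143106775} = -28488 + \frac{91974618}{143106775} = - \frac{4076733831582}{143106775}$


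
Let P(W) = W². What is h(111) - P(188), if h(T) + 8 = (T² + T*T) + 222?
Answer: -10488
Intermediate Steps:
h(T) = 214 + 2*T² (h(T) = -8 + ((T² + T*T) + 222) = -8 + ((T² + T²) + 222) = -8 + (2*T² + 222) = -8 + (222 + 2*T²) = 214 + 2*T²)
h(111) - P(188) = (214 + 2*111²) - 1*188² = (214 + 2*12321) - 1*35344 = (214 + 24642) - 35344 = 24856 - 35344 = -10488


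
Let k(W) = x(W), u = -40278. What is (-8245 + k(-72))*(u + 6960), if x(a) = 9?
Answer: 274407048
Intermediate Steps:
k(W) = 9
(-8245 + k(-72))*(u + 6960) = (-8245 + 9)*(-40278 + 6960) = -8236*(-33318) = 274407048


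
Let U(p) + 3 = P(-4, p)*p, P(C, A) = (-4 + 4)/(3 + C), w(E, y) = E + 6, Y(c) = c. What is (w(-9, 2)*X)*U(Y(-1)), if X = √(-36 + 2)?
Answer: 9*I*√34 ≈ 52.479*I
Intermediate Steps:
X = I*√34 (X = √(-34) = I*√34 ≈ 5.8309*I)
w(E, y) = 6 + E
P(C, A) = 0 (P(C, A) = 0/(3 + C) = 0)
U(p) = -3 (U(p) = -3 + 0*p = -3 + 0 = -3)
(w(-9, 2)*X)*U(Y(-1)) = ((6 - 9)*(I*√34))*(-3) = -3*I*√34*(-3) = 9*I*√34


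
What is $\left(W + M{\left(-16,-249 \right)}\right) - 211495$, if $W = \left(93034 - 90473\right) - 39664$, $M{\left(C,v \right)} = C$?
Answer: $-248614$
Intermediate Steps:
$W = -37103$ ($W = 2561 - 39664 = -37103$)
$\left(W + M{\left(-16,-249 \right)}\right) - 211495 = \left(-37103 - 16\right) - 211495 = -37119 - 211495 = -248614$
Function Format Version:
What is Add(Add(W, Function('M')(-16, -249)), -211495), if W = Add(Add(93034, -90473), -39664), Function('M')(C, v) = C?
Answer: -248614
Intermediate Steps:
W = -37103 (W = Add(2561, -39664) = -37103)
Add(Add(W, Function('M')(-16, -249)), -211495) = Add(Add(-37103, -16), -211495) = Add(-37119, -211495) = -248614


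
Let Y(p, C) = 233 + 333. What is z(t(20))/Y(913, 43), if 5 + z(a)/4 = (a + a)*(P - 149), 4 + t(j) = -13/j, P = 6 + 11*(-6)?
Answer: 19387/1415 ≈ 13.701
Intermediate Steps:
P = -60 (P = 6 - 66 = -60)
t(j) = -4 - 13/j
Y(p, C) = 566
z(a) = -20 - 1672*a (z(a) = -20 + 4*((a + a)*(-60 - 149)) = -20 + 4*((2*a)*(-209)) = -20 + 4*(-418*a) = -20 - 1672*a)
z(t(20))/Y(913, 43) = (-20 - 1672*(-4 - 13/20))/566 = (-20 - 1672*(-4 - 13*1/20))*(1/566) = (-20 - 1672*(-4 - 13/20))*(1/566) = (-20 - 1672*(-93/20))*(1/566) = (-20 + 38874/5)*(1/566) = (38774/5)*(1/566) = 19387/1415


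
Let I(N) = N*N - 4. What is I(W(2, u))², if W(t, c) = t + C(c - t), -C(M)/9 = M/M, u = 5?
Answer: 2025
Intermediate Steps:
C(M) = -9 (C(M) = -9*M/M = -9*1 = -9)
W(t, c) = -9 + t (W(t, c) = t - 9 = -9 + t)
I(N) = -4 + N² (I(N) = N² - 4 = -4 + N²)
I(W(2, u))² = (-4 + (-9 + 2)²)² = (-4 + (-7)²)² = (-4 + 49)² = 45² = 2025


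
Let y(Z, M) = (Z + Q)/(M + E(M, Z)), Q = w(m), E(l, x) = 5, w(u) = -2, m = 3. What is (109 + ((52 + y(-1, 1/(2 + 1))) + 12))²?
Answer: 7612081/256 ≈ 29735.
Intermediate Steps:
Q = -2
y(Z, M) = (-2 + Z)/(5 + M) (y(Z, M) = (Z - 2)/(M + 5) = (-2 + Z)/(5 + M))
(109 + ((52 + y(-1, 1/(2 + 1))) + 12))² = (109 + ((52 + (-2 - 1)/(5 + 1/(2 + 1))) + 12))² = (109 + ((52 - 3/(5 + 1/3)) + 12))² = (109 + ((52 - 3/(5 + ⅓)) + 12))² = (109 + ((52 - 3/(16/3)) + 12))² = (109 + ((52 + (3/16)*(-3)) + 12))² = (109 + ((52 - 9/16) + 12))² = (109 + (823/16 + 12))² = (109 + 1015/16)² = (2759/16)² = 7612081/256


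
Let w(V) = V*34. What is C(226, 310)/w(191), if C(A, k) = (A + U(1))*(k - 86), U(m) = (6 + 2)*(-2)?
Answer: 23520/3247 ≈ 7.2436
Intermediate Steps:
U(m) = -16 (U(m) = 8*(-2) = -16)
C(A, k) = (-86 + k)*(-16 + A) (C(A, k) = (A - 16)*(k - 86) = (-16 + A)*(-86 + k) = (-86 + k)*(-16 + A))
w(V) = 34*V
C(226, 310)/w(191) = (1376 - 86*226 - 16*310 + 226*310)/((34*191)) = (1376 - 19436 - 4960 + 70060)/6494 = 47040*(1/6494) = 23520/3247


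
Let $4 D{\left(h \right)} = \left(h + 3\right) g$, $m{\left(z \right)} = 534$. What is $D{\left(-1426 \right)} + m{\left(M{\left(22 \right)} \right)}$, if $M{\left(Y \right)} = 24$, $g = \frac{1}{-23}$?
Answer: $\frac{50551}{92} \approx 549.47$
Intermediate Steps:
$g = - \frac{1}{23} \approx -0.043478$
$D{\left(h \right)} = - \frac{3}{92} - \frac{h}{92}$ ($D{\left(h \right)} = \frac{\left(h + 3\right) \left(- \frac{1}{23}\right)}{4} = \frac{\left(3 + h\right) \left(- \frac{1}{23}\right)}{4} = \frac{- \frac{3}{23} - \frac{h}{23}}{4} = - \frac{3}{92} - \frac{h}{92}$)
$D{\left(-1426 \right)} + m{\left(M{\left(22 \right)} \right)} = \left(- \frac{3}{92} - - \frac{31}{2}\right) + 534 = \left(- \frac{3}{92} + \frac{31}{2}\right) + 534 = \frac{1423}{92} + 534 = \frac{50551}{92}$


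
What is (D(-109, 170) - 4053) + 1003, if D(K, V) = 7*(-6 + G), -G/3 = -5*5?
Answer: -2567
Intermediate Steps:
G = 75 (G = -(-15)*5 = -3*(-25) = 75)
D(K, V) = 483 (D(K, V) = 7*(-6 + 75) = 7*69 = 483)
(D(-109, 170) - 4053) + 1003 = (483 - 4053) + 1003 = -3570 + 1003 = -2567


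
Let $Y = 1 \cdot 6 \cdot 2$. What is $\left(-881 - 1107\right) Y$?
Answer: $-23856$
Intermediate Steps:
$Y = 12$ ($Y = 1 \cdot 12 = 12$)
$\left(-881 - 1107\right) Y = \left(-881 - 1107\right) 12 = \left(-1988\right) 12 = -23856$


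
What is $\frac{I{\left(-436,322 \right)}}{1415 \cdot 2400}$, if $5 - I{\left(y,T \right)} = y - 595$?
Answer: $\frac{259}{849000} \approx 0.00030506$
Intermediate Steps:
$I{\left(y,T \right)} = 600 - y$ ($I{\left(y,T \right)} = 5 - \left(y - 595\right) = 5 - \left(-595 + y\right) = 600 - y$)
$\frac{I{\left(-436,322 \right)}}{1415 \cdot 2400} = \frac{600 - -436}{1415 \cdot 2400} = \frac{600 + 436}{3396000} = 1036 \cdot \frac{1}{3396000} = \frac{259}{849000}$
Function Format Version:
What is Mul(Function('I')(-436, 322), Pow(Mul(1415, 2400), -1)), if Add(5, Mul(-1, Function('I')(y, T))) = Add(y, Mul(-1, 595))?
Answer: Rational(259, 849000) ≈ 0.00030506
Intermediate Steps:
Function('I')(y, T) = Add(600, Mul(-1, y)) (Function('I')(y, T) = Add(5, Mul(-1, Add(y, Mul(-1, 595)))) = Add(5, Mul(-1, Add(y, -595))) = Add(5, Mul(-1, Add(-595, y))) = Add(5, Add(595, Mul(-1, y))) = Add(600, Mul(-1, y)))
Mul(Function('I')(-436, 322), Pow(Mul(1415, 2400), -1)) = Mul(Add(600, Mul(-1, -436)), Pow(Mul(1415, 2400), -1)) = Mul(Add(600, 436), Pow(3396000, -1)) = Mul(1036, Rational(1, 3396000)) = Rational(259, 849000)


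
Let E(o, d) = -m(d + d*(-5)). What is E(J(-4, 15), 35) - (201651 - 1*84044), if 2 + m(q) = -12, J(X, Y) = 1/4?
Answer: -117593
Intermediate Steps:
J(X, Y) = 1/4
m(q) = -14 (m(q) = -2 - 12 = -14)
E(o, d) = 14 (E(o, d) = -1*(-14) = 14)
E(J(-4, 15), 35) - (201651 - 1*84044) = 14 - (201651 - 1*84044) = 14 - (201651 - 84044) = 14 - 1*117607 = 14 - 117607 = -117593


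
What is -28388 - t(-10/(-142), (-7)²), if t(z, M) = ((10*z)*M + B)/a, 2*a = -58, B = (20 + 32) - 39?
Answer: -58447519/2059 ≈ -28386.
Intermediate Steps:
B = 13 (B = 52 - 39 = 13)
a = -29 (a = (½)*(-58) = -29)
t(z, M) = -13/29 - 10*M*z/29 (t(z, M) = ((10*z)*M + 13)/(-29) = (10*M*z + 13)*(-1/29) = (13 + 10*M*z)*(-1/29) = -13/29 - 10*M*z/29)
-28388 - t(-10/(-142), (-7)²) = -28388 - (-13/29 - 10/29*(-7)²*(-10/(-142))) = -28388 - (-13/29 - 10/29*49*(-10*(-1/142))) = -28388 - (-13/29 - 10/29*49*5/71) = -28388 - (-13/29 - 2450/2059) = -28388 - 1*(-3373/2059) = -28388 + 3373/2059 = -58447519/2059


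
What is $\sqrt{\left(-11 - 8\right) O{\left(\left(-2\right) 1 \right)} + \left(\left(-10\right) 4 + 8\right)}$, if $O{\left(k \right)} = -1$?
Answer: $i \sqrt{13} \approx 3.6056 i$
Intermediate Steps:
$\sqrt{\left(-11 - 8\right) O{\left(\left(-2\right) 1 \right)} + \left(\left(-10\right) 4 + 8\right)} = \sqrt{\left(-11 - 8\right) \left(-1\right) + \left(\left(-10\right) 4 + 8\right)} = \sqrt{\left(-19\right) \left(-1\right) + \left(-40 + 8\right)} = \sqrt{19 - 32} = \sqrt{-13} = i \sqrt{13}$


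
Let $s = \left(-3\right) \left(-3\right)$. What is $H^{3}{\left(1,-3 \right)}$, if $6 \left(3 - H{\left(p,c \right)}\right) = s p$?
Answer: $\frac{27}{8} \approx 3.375$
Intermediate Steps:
$s = 9$
$H{\left(p,c \right)} = 3 - \frac{3 p}{2}$ ($H{\left(p,c \right)} = 3 - \frac{9 p}{6} = 3 - \frac{3 p}{2}$)
$H^{3}{\left(1,-3 \right)} = \left(3 - \frac{3}{2}\right)^{3} = \left(\frac{3}{2}\right)^{3} = \frac{27}{8}$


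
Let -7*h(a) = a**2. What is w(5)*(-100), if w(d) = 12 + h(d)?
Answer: -5900/7 ≈ -842.86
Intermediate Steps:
h(a) = -a**2/7
w(d) = 12 - d**2/7
w(5)*(-100) = (12 - 1/7*5**2)*(-100) = (12 - 1/7*25)*(-100) = (12 - 25/7)*(-100) = (59/7)*(-100) = -5900/7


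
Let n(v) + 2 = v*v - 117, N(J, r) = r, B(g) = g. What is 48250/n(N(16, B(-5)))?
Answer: -24125/47 ≈ -513.30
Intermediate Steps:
n(v) = -119 + v² (n(v) = -2 + (v*v - 117) = -2 + (v² - 117) = -2 + (-117 + v²) = -119 + v²)
48250/n(N(16, B(-5))) = 48250/(-119 + (-5)²) = 48250/(-119 + 25) = 48250/(-94) = 48250*(-1/94) = -24125/47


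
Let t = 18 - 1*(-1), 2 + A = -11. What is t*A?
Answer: -247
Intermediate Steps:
A = -13 (A = -2 - 11 = -13)
t = 19 (t = 18 + 1 = 19)
t*A = 19*(-13) = -247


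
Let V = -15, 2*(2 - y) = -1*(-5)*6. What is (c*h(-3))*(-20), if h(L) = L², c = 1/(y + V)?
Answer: 45/7 ≈ 6.4286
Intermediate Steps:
y = -13 (y = 2 - (-1*(-5))*6/2 = 2 - 5*6/2 = 2 - ½*30 = 2 - 15 = -13)
c = -1/28 (c = 1/(-13 - 15) = 1/(-28) = -1/28 ≈ -0.035714)
(c*h(-3))*(-20) = -1/28*(-3)²*(-20) = -1/28*9*(-20) = -9/28*(-20) = 45/7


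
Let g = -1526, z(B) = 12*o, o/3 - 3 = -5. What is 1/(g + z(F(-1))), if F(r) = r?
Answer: -1/1598 ≈ -0.00062578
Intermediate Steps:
o = -6 (o = 9 + 3*(-5) = 9 - 15 = -6)
z(B) = -72 (z(B) = 12*(-6) = -72)
1/(g + z(F(-1))) = 1/(-1526 - 72) = 1/(-1598) = -1/1598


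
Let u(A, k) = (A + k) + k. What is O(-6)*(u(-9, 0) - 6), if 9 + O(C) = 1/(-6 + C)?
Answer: 545/4 ≈ 136.25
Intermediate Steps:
u(A, k) = A + 2*k
O(C) = -9 + 1/(-6 + C)
O(-6)*(u(-9, 0) - 6) = ((55 - 9*(-6))/(-6 - 6))*((-9 + 2*0) - 6) = ((55 + 54)/(-12))*((-9 + 0) - 6) = (-1/12*109)*(-9 - 6) = -109/12*(-15) = 545/4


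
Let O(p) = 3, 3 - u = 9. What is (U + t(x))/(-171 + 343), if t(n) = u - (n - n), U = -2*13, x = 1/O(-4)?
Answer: -8/43 ≈ -0.18605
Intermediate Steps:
u = -6 (u = 3 - 1*9 = 3 - 9 = -6)
x = 1/3 ≈ 0.33333
U = -26
t(n) = -6 (t(n) = -6 - (n - n) = -6 - 1*0 = -6 + 0 = -6)
(U + t(x))/(-171 + 343) = (-26 - 6)/(-171 + 343) = -32/172 = -32*1/172 = -8/43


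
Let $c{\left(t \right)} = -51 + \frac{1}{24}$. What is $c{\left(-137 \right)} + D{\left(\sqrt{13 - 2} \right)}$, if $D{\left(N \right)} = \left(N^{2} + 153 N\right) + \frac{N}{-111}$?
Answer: $- \frac{959}{24} + \frac{16982 \sqrt{11}}{111} \approx 467.46$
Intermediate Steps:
$c{\left(t \right)} = - \frac{1223}{24}$ ($c{\left(t \right)} = -51 + \frac{1}{24} = - \frac{1223}{24}$)
$D{\left(N \right)} = N^{2} + \frac{16982 N}{111}$ ($D{\left(N \right)} = \left(N^{2} + 153 N\right) + N \left(- \frac{1}{111}\right) = \left(N^{2} + 153 N\right) - \frac{N}{111} = N^{2} + \frac{16982 N}{111}$)
$c{\left(-137 \right)} + D{\left(\sqrt{13 - 2} \right)} = - \frac{1223}{24} + \frac{\sqrt{13 - 2} \left(16982 + 111 \sqrt{13 - 2}\right)}{111} = - \frac{1223}{24} + \frac{\sqrt{11} \left(16982 + 111 \sqrt{11}\right)}{111}$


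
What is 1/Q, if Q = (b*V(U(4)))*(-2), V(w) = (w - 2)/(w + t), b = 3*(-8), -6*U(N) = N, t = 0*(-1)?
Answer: 1/192 ≈ 0.0052083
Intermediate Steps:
t = 0
U(N) = -N/6
b = -24
V(w) = (-2 + w)/w (V(w) = (w - 2)/(w + 0) = (-2 + w)/w)
Q = 192 (Q = -24*(-2 - ⅙*4)/((-⅙*4))*(-2) = -24*(-2 - ⅔)/(-⅔)*(-2) = -(-36)*(-8)/3*(-2) = -24*4*(-2) = -96*(-2) = 192)
1/Q = 1/192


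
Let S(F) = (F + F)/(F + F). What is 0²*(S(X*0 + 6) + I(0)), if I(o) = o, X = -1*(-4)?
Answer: 0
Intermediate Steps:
X = 4
S(F) = 1 (S(F) = (2*F)/((2*F)) = (2*F)*(1/(2*F)) = 1)
0²*(S(X*0 + 6) + I(0)) = 0²*(1 + 0) = 0*1 = 0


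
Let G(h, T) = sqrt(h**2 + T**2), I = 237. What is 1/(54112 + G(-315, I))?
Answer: 304/16449175 - 3*sqrt(17266)/2927953150 ≈ 1.8347e-5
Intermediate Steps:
G(h, T) = sqrt(T**2 + h**2)
1/(54112 + G(-315, I)) = 1/(54112 + sqrt(237**2 + (-315)**2)) = 1/(54112 + sqrt(56169 + 99225)) = 1/(54112 + sqrt(155394)) = 1/(54112 + 3*sqrt(17266))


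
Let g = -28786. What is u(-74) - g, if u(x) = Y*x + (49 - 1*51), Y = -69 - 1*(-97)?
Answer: 26712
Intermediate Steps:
Y = 28 (Y = -69 + 97 = 28)
u(x) = -2 + 28*x (u(x) = 28*x + (49 - 1*51) = 28*x + (49 - 51) = 28*x - 2 = -2 + 28*x)
u(-74) - g = (-2 + 28*(-74)) - 1*(-28786) = (-2 - 2072) + 28786 = -2074 + 28786 = 26712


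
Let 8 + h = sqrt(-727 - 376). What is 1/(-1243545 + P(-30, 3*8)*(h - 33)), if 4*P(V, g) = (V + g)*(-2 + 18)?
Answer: I/(3*(-414187*I + 8*sqrt(1103))) ≈ -8.0479e-7 + 5.1625e-10*I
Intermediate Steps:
h = -8 + I*sqrt(1103) (h = -8 + sqrt(-727 - 376) = -8 + sqrt(-1103) = -8 + I*sqrt(1103) ≈ -8.0 + 33.211*I)
P(V, g) = 4*V + 4*g (P(V, g) = ((V + g)*(-2 + 18))/4 = ((V + g)*16)/4 = (16*V + 16*g)/4 = 4*V + 4*g)
1/(-1243545 + P(-30, 3*8)*(h - 33)) = 1/(-1243545 + (4*(-30) + 4*(3*8))*((-8 + I*sqrt(1103)) - 33)) = 1/(-1243545 + (-120 + 4*24)*(-41 + I*sqrt(1103))) = 1/(-1243545 + (-120 + 96)*(-41 + I*sqrt(1103))) = 1/(-1243545 - 24*(-41 + I*sqrt(1103))) = 1/(-1243545 + (984 - 24*I*sqrt(1103))) = 1/(-1242561 - 24*I*sqrt(1103))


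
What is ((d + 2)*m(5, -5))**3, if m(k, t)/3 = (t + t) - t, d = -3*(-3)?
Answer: -4492125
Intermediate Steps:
d = 9
m(k, t) = 3*t (m(k, t) = 3*((t + t) - t) = 3*(2*t - t) = 3*t)
((d + 2)*m(5, -5))**3 = ((9 + 2)*(3*(-5)))**3 = (11*(-15))**3 = (-165)**3 = -4492125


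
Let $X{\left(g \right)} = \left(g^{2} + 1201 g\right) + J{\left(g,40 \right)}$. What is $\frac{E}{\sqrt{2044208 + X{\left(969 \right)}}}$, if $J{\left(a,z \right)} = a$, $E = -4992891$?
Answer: $- \frac{4992891 \sqrt{4147907}}{4147907} \approx -2451.5$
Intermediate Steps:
$X{\left(g \right)} = g^{2} + 1202 g$ ($X{\left(g \right)} = \left(g^{2} + 1201 g\right) + g = g^{2} + 1202 g$)
$\frac{E}{\sqrt{2044208 + X{\left(969 \right)}}} = - \frac{4992891}{\sqrt{2044208 + 969 \left(1202 + 969\right)}} = - \frac{4992891}{\sqrt{2044208 + 969 \cdot 2171}} = - \frac{4992891}{\sqrt{2044208 + 2103699}} = - \frac{4992891}{\sqrt{4147907}} = - 4992891 \frac{\sqrt{4147907}}{4147907} = - \frac{4992891 \sqrt{4147907}}{4147907}$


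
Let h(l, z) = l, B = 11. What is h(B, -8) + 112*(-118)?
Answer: -13205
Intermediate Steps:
h(B, -8) + 112*(-118) = 11 + 112*(-118) = 11 - 13216 = -13205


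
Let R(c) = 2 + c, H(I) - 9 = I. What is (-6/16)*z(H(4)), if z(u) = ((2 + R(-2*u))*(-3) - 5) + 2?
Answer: -189/8 ≈ -23.625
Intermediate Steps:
H(I) = 9 + I
z(u) = -15 + 6*u (z(u) = ((2 + (2 - 2*u))*(-3) - 5) + 2 = ((4 - 2*u)*(-3) - 5) + 2 = ((-12 + 6*u) - 5) + 2 = (-17 + 6*u) + 2 = -15 + 6*u)
(-6/16)*z(H(4)) = (-6/16)*(-15 + 6*(9 + 4)) = (-6*1/16)*(-15 + 6*13) = -3*(-15 + 78)/8 = -3/8*63 = -189/8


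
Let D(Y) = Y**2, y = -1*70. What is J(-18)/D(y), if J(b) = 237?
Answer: 237/4900 ≈ 0.048367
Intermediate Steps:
y = -70
J(-18)/D(y) = 237/((-70)**2) = 237/4900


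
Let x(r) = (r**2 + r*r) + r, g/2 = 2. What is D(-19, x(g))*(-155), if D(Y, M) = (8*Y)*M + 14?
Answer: 845990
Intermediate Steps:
g = 4 (g = 2*2 = 4)
x(r) = r + 2*r**2 (x(r) = (r**2 + r**2) + r = 2*r**2 + r = r + 2*r**2)
D(Y, M) = 14 + 8*M*Y (D(Y, M) = 8*M*Y + 14 = 14 + 8*M*Y)
D(-19, x(g))*(-155) = (14 + 8*(4*(1 + 2*4))*(-19))*(-155) = (14 + 8*(4*(1 + 8))*(-19))*(-155) = (14 + 8*(4*9)*(-19))*(-155) = (14 + 8*36*(-19))*(-155) = (14 - 5472)*(-155) = -5458*(-155) = 845990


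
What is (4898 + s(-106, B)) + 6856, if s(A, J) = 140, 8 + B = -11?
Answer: 11894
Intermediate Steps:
B = -19 (B = -8 - 11 = -19)
(4898 + s(-106, B)) + 6856 = (4898 + 140) + 6856 = 5038 + 6856 = 11894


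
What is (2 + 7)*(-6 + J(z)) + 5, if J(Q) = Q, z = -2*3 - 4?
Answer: -139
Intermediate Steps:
z = -10 (z = -6 - 4 = -10)
(2 + 7)*(-6 + J(z)) + 5 = (2 + 7)*(-6 - 10) + 5 = 9*(-16) + 5 = -144 + 5 = -139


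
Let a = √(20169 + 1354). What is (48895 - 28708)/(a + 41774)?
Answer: 281097246/581681851 - 6729*√21523/581681851 ≈ 0.48155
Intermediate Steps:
a = √21523 ≈ 146.71
(48895 - 28708)/(a + 41774) = (48895 - 28708)/(√21523 + 41774) = 20187/(41774 + √21523)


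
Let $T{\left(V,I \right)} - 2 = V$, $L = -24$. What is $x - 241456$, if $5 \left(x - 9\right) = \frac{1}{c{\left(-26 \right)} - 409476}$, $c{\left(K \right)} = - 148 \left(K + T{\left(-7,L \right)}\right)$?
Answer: $- \frac{488794964681}{2024440} \approx -2.4145 \cdot 10^{5}$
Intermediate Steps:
$T{\left(V,I \right)} = 2 + V$
$c{\left(K \right)} = 740 - 148 K$ ($c{\left(K \right)} = - 148 \left(K + \left(2 - 7\right)\right) = - 148 \left(K - 5\right) = - 148 \left(-5 + K\right) = 740 - 148 K$)
$x = \frac{18219959}{2024440}$ ($x = 9 + \frac{1}{5 \left(\left(740 - -3848\right) - 409476\right)} = 9 + \frac{1}{5 \left(\left(740 + 3848\right) - 409476\right)} = 9 + \frac{1}{5 \left(4588 - 409476\right)} = 9 + \frac{1}{5 \left(-404888\right)} = 9 + \frac{1}{5} \left(- \frac{1}{404888}\right) = 9 - \frac{1}{2024440} = \frac{18219959}{2024440} \approx 9.0$)
$x - 241456 = \frac{18219959}{2024440} - 241456 = - \frac{488794964681}{2024440}$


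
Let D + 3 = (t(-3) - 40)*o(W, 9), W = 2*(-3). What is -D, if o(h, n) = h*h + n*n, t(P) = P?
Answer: 5034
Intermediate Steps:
W = -6
o(h, n) = h² + n²
D = -5034 (D = -3 + (-3 - 40)*((-6)² + 9²) = -3 - 43*(36 + 81) = -3 - 43*117 = -3 - 5031 = -5034)
-D = -1*(-5034) = 5034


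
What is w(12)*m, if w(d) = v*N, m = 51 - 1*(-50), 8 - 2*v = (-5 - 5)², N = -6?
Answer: 27876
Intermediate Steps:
v = -46 (v = 4 - (-5 - 5)²/2 = 4 - ½*(-10)² = 4 - ½*100 = 4 - 50 = -46)
m = 101 (m = 51 + 50 = 101)
w(d) = 276 (w(d) = -46*(-6) = 276)
w(12)*m = 276*101 = 27876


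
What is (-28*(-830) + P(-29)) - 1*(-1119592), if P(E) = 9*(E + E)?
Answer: 1142310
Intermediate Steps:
P(E) = 18*E (P(E) = 9*(2*E) = 18*E)
(-28*(-830) + P(-29)) - 1*(-1119592) = (-28*(-830) + 18*(-29)) - 1*(-1119592) = (23240 - 522) + 1119592 = 22718 + 1119592 = 1142310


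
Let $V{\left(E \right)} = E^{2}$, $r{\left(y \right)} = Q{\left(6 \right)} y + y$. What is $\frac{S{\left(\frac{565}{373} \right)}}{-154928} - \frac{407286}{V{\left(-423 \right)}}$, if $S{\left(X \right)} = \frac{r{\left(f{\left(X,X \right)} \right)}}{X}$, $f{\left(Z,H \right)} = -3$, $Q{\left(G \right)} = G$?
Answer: $- \frac{3961122389407}{1740269815920} \approx -2.2762$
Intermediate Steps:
$r{\left(y \right)} = 7 y$ ($r{\left(y \right)} = 6 y + y = 7 y$)
$S{\left(X \right)} = - \frac{21}{X}$ ($S{\left(X \right)} = \frac{7 \left(-3\right)}{X} = - \frac{21}{X}$)
$\frac{S{\left(\frac{565}{373} \right)}}{-154928} - \frac{407286}{V{\left(-423 \right)}} = \frac{\left(-21\right) \frac{1}{565 \cdot \frac{1}{373}}}{-154928} - \frac{407286}{\left(-423\right)^{2}} = - \frac{21}{565 \cdot \frac{1}{373}} \left(- \frac{1}{154928}\right) - \frac{407286}{178929} = - \frac{21}{\frac{565}{373}} \left(- \frac{1}{154928}\right) - \frac{45254}{19881} = \left(-21\right) \frac{373}{565} \left(- \frac{1}{154928}\right) - \frac{45254}{19881} = \left(- \frac{7833}{565}\right) \left(- \frac{1}{154928}\right) - \frac{45254}{19881} = \frac{7833}{87534320} - \frac{45254}{19881} = - \frac{3961122389407}{1740269815920}$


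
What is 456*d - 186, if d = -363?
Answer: -165714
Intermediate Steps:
456*d - 186 = 456*(-363) - 186 = -165528 - 186 = -165714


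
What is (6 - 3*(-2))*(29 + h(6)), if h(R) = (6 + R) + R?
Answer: 564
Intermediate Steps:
h(R) = 6 + 2*R
(6 - 3*(-2))*(29 + h(6)) = (6 - 3*(-2))*(29 + (6 + 2*6)) = (6 + 6)*(29 + (6 + 12)) = 12*(29 + 18) = 12*47 = 564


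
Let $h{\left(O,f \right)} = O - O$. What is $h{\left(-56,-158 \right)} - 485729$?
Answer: $-485729$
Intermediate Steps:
$h{\left(O,f \right)} = 0$
$h{\left(-56,-158 \right)} - 485729 = 0 - 485729 = -485729$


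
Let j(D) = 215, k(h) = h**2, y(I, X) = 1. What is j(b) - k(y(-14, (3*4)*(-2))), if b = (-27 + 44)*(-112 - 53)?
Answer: 214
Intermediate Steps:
b = -2805 (b = 17*(-165) = -2805)
j(b) - k(y(-14, (3*4)*(-2))) = 215 - 1*1**2 = 215 - 1*1 = 215 - 1 = 214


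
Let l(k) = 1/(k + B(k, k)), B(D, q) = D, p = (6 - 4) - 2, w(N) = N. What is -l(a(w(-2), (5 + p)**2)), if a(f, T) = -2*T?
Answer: 1/100 ≈ 0.010000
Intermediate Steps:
p = 0 (p = 2 - 2 = 0)
l(k) = 1/(2*k) (l(k) = 1/(k + k) = 1/(2*k))
-l(a(w(-2), (5 + p)**2)) = -1/(2*((-2*(5 + 0)**2))) = -1/(2*((-2*5**2))) = -1/(2*((-2*25))) = -1/(2*(-50)) = -(-1)/(2*50) = -1*(-1/100) = 1/100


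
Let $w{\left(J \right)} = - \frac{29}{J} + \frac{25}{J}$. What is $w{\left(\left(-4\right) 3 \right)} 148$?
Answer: $\frac{148}{3} \approx 49.333$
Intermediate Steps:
$w{\left(J \right)} = - \frac{4}{J}$
$w{\left(\left(-4\right) 3 \right)} 148 = - \frac{4}{\left(-4\right) 3} \cdot 148 = - \frac{4}{-12} \cdot 148 = \left(-4\right) \left(- \frac{1}{12}\right) 148 = \frac{1}{3} \cdot 148 = \frac{148}{3}$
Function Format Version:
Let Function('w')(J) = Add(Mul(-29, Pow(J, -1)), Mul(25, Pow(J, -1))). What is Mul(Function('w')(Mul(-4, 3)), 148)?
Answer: Rational(148, 3) ≈ 49.333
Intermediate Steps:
Function('w')(J) = Mul(-4, Pow(J, -1))
Mul(Function('w')(Mul(-4, 3)), 148) = Mul(Mul(-4, Pow(Mul(-4, 3), -1)), 148) = Mul(Mul(-4, Pow(-12, -1)), 148) = Mul(Mul(-4, Rational(-1, 12)), 148) = Mul(Rational(1, 3), 148) = Rational(148, 3)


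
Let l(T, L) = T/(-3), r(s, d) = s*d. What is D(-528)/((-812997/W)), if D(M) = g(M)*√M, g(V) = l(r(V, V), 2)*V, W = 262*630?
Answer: -399942287360*I*√33/10037 ≈ -2.289e+8*I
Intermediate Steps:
W = 165060
r(s, d) = d*s
l(T, L) = -T/3 (l(T, L) = T*(-⅓) = -T/3)
g(V) = -V³/3 (g(V) = (-V*V/3)*V = (-V²/3)*V = -V³/3)
D(M) = -M^(7/2)/3 (D(M) = (-M³/3)*√M = -M^(7/2)/3)
D(-528)/((-812997/W)) = (-(-196263936)*I*√33)/((-812997/165060)) = (-(-196263936)*I*√33)/((-812997*1/165060)) = (196263936*I*√33)/(-90333/18340) = (196263936*I*√33)*(-18340/90333) = -399942287360*I*√33/10037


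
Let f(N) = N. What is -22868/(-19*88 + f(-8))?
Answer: 5717/420 ≈ 13.612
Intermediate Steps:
-22868/(-19*88 + f(-8)) = -22868/(-19*88 - 8) = -22868/(-1672 - 8) = -22868/(-1680) = -22868*(-1/1680) = 5717/420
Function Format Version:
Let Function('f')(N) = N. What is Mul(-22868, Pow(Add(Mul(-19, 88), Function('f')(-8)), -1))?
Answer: Rational(5717, 420) ≈ 13.612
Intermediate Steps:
Mul(-22868, Pow(Add(Mul(-19, 88), Function('f')(-8)), -1)) = Mul(-22868, Pow(Add(Mul(-19, 88), -8), -1)) = Mul(-22868, Pow(Add(-1672, -8), -1)) = Mul(-22868, Pow(-1680, -1)) = Mul(-22868, Rational(-1, 1680)) = Rational(5717, 420)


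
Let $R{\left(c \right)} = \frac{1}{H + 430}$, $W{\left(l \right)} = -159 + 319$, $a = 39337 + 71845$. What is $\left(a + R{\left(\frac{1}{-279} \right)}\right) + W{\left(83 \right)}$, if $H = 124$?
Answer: $\frac{61683469}{554} \approx 1.1134 \cdot 10^{5}$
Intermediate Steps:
$a = 111182$
$W{\left(l \right)} = 160$
$R{\left(c \right)} = \frac{1}{554}$ ($R{\left(c \right)} = \frac{1}{124 + 430} = \frac{1}{554}$)
$\left(a + R{\left(\frac{1}{-279} \right)}\right) + W{\left(83 \right)} = \left(111182 + \frac{1}{554}\right) + 160 = \frac{61594829}{554} + 160 = \frac{61683469}{554}$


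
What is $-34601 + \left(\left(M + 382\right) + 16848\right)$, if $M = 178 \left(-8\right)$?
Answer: $-18795$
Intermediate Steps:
$M = -1424$
$-34601 + \left(\left(M + 382\right) + 16848\right) = -34601 + \left(\left(-1424 + 382\right) + 16848\right) = -34601 + \left(-1042 + 16848\right) = -34601 + 15806 = -18795$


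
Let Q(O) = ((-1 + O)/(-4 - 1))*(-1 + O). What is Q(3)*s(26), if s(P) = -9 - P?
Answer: 28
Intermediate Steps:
Q(O) = (-1 + O)*(⅕ - O/5) (Q(O) = ((-1 + O)/(-5))*(-1 + O) = ((-1 + O)*(-⅕))*(-1 + O) = (⅕ - O/5)*(-1 + O) = (-1 + O)*(⅕ - O/5))
Q(3)*s(26) = (-(-1 + 3)²/5)*(-9 - 1*26) = (-⅕*2²)*(-9 - 26) = -⅕*4*(-35) = -⅘*(-35) = 28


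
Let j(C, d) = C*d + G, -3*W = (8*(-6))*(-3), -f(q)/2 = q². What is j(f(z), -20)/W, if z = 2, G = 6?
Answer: -83/24 ≈ -3.4583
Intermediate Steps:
f(q) = -2*q²
W = -48 (W = -8*(-6)*(-3)/3 = -(-16)*(-3) = -⅓*144 = -48)
j(C, d) = 6 + C*d (j(C, d) = C*d + 6 = 6 + C*d)
j(f(z), -20)/W = (6 - 2*2²*(-20))/(-48) = (6 - 2*4*(-20))*(-1/48) = (6 - 8*(-20))*(-1/48) = (6 + 160)*(-1/48) = 166*(-1/48) = -83/24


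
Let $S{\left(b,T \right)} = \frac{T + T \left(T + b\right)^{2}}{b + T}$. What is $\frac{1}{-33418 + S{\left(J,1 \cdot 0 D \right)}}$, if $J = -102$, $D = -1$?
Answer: $- \frac{1}{33418} \approx -2.9924 \cdot 10^{-5}$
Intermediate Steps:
$S{\left(b,T \right)} = \frac{T + T \left(T + b\right)^{2}}{T + b}$
$\frac{1}{-33418 + S{\left(J,1 \cdot 0 D \right)}} = \frac{1}{-33418 + \frac{1 \cdot 0 \left(-1\right) \left(1 + \left(1 \cdot 0 \left(-1\right) - 102\right)^{2}\right)}{1 \cdot 0 \left(-1\right) - 102}} = \frac{1}{-33418 + \frac{1 \cdot 0 \left(1 + \left(1 \cdot 0 - 102\right)^{2}\right)}{1 \cdot 0 - 102}} = \frac{1}{-33418 + \frac{0 \left(1 + \left(0 - 102\right)^{2}\right)}{0 - 102}} = \frac{1}{-33418 + \frac{0 \left(1 + \left(-102\right)^{2}\right)}{-102}} = \frac{1}{-33418 + 0 \left(- \frac{1}{102}\right) \left(1 + 10404\right)} = \frac{1}{-33418 + 0 \left(- \frac{1}{102}\right) 10405} = \frac{1}{-33418 + 0} = \frac{1}{-33418} = - \frac{1}{33418}$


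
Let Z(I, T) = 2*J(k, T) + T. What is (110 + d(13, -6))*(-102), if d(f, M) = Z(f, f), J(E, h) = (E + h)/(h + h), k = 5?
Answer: -164934/13 ≈ -12687.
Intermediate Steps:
J(E, h) = (E + h)/(2*h) (J(E, h) = (E + h)/((2*h)) = (E + h)*(1/(2*h)) = (E + h)/(2*h))
Z(I, T) = T + (5 + T)/T (Z(I, T) = 2*((5 + T)/(2*T)) + T = (5 + T)/T + T = T + (5 + T)/T)
d(f, M) = 1 + f + 5/f
(110 + d(13, -6))*(-102) = (110 + (1 + 13 + 5/13))*(-102) = (110 + 187/13)*(-102) = (1617/13)*(-102) = -164934/13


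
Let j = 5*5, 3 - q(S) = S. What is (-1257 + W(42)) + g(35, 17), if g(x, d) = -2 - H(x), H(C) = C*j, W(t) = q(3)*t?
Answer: -2134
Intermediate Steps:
q(S) = 3 - S
j = 25
W(t) = 0 (W(t) = (3 - 1*3)*t = (3 - 3)*t = 0*t = 0)
H(C) = 25*C (H(C) = C*25 = 25*C)
g(x, d) = -2 - 25*x
(-1257 + W(42)) + g(35, 17) = (-1257 + 0) + (-2 - 25*35) = -1257 + (-2 - 875) = -1257 - 877 = -2134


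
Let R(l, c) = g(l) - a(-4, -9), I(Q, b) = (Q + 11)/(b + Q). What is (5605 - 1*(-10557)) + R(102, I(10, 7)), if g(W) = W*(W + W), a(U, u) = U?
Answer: 36974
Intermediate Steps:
I(Q, b) = (11 + Q)/(Q + b)
g(W) = 2*W**2 (g(W) = W*(2*W) = 2*W**2)
R(l, c) = 4 + 2*l**2 (R(l, c) = 2*l**2 - 1*(-4) = 2*l**2 + 4 = 4 + 2*l**2)
(5605 - 1*(-10557)) + R(102, I(10, 7)) = (5605 - 1*(-10557)) + (4 + 2*102**2) = (5605 + 10557) + (4 + 2*10404) = 16162 + (4 + 20808) = 16162 + 20812 = 36974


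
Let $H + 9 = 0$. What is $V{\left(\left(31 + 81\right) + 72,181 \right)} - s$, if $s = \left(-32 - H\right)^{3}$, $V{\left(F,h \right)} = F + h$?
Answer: $12532$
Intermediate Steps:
$H = -9$ ($H = -9 + 0 = -9$)
$s = -12167$ ($s = \left(-32 - -9\right)^{3} = \left(-32 + 9\right)^{3} = \left(-23\right)^{3} = -12167$)
$V{\left(\left(31 + 81\right) + 72,181 \right)} - s = \left(\left(\left(31 + 81\right) + 72\right) + 181\right) - -12167 = \left(\left(112 + 72\right) + 181\right) + 12167 = \left(184 + 181\right) + 12167 = 365 + 12167 = 12532$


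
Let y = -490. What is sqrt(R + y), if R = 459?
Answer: I*sqrt(31) ≈ 5.5678*I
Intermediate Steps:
sqrt(R + y) = sqrt(459 - 490) = sqrt(-31) = I*sqrt(31)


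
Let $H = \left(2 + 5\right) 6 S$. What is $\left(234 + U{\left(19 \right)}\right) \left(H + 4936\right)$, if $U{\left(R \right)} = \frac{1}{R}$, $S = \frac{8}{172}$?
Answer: $\frac{944240404}{817} \approx 1.1557 \cdot 10^{6}$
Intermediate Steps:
$S = \frac{2}{43}$ ($S = 8 \cdot \frac{1}{172} = \frac{2}{43} \approx 0.046512$)
$H = \frac{84}{43}$ ($H = \left(2 + 5\right) 6 \cdot \frac{2}{43} = 7 \cdot 6 \cdot \frac{2}{43} = 42 \cdot \frac{2}{43} = \frac{84}{43} \approx 1.9535$)
$\left(234 + U{\left(19 \right)}\right) \left(H + 4936\right) = \left(234 + \frac{1}{19}\right) \left(\frac{84}{43} + 4936\right) = \left(234 + \frac{1}{19}\right) \frac{212332}{43} = \frac{4447}{19} \cdot \frac{212332}{43} = \frac{944240404}{817}$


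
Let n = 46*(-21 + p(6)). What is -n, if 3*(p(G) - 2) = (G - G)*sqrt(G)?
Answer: 874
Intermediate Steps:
p(G) = 2 (p(G) = 2 + ((G - G)*sqrt(G))/3 = 2 + (0*sqrt(G))/3 = 2 + (1/3)*0 = 2 + 0 = 2)
n = -874 (n = 46*(-21 + 2) = 46*(-19) = -874)
-n = -1*(-874) = 874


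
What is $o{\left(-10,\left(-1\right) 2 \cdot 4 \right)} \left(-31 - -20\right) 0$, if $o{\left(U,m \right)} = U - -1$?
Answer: $0$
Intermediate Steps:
$o{\left(U,m \right)} = 1 + U$ ($o{\left(U,m \right)} = U + 1 = 1 + U$)
$o{\left(-10,\left(-1\right) 2 \cdot 4 \right)} \left(-31 - -20\right) 0 = \left(1 - 10\right) \left(-31 - -20\right) 0 = - 9 \left(-31 + 20\right) 0 = \left(-9\right) \left(-11\right) 0 = 99 \cdot 0 = 0$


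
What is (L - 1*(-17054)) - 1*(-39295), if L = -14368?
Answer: 41981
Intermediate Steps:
(L - 1*(-17054)) - 1*(-39295) = (-14368 - 1*(-17054)) - 1*(-39295) = (-14368 + 17054) + 39295 = 2686 + 39295 = 41981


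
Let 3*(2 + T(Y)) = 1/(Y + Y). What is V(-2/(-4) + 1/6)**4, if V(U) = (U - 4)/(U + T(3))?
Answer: 12960000/279841 ≈ 46.312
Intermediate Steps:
T(Y) = -2 + 1/(6*Y) (T(Y) = -2 + 1/(3*(Y + Y)) = -2 + 1/(3*((2*Y))) = -2 + (1/(2*Y))/3 = -2 + 1/(6*Y))
V(U) = (-4 + U)/(-35/18 + U) (V(U) = (U - 4)/(U + (-2 + (1/6)/3)) = (-4 + U)/(U + (-2 + (1/6)*(1/3))) = (-4 + U)/(U + (-2 + 1/18)) = (-4 + U)/(U - 35/18) = (-4 + U)/(-35/18 + U))
V(-2/(-4) + 1/6)**4 = (18*(-4 + (-2/(-4) + 1/6))/(-35 + 18*(-2/(-4) + 1/6)))**4 = (18*(-4 + (-2*(-1/4) + 1*(1/6)))/(-35 + 18*(-2*(-1/4) + 1*(1/6))))**4 = (18*(-4 + (1/2 + 1/6))/(-35 + 18*(1/2 + 1/6)))**4 = (18*(-4 + 2/3)/(-35 + 18*(2/3)))**4 = (18*(-10/3)/(-35 + 12))**4 = (18*(-10/3)/(-23))**4 = (18*(-1/23)*(-10/3))**4 = (60/23)**4 = 12960000/279841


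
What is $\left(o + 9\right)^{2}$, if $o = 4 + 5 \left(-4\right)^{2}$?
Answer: $8649$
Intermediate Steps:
$o = 84$ ($o = 4 + 5 \cdot 16 = 4 + 80 = 84$)
$\left(o + 9\right)^{2} = \left(84 + 9\right)^{2} = 93^{2} = 8649$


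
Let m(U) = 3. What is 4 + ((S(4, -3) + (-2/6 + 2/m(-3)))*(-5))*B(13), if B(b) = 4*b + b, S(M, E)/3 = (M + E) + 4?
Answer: -14938/3 ≈ -4979.3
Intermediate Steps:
S(M, E) = 12 + 3*E + 3*M (S(M, E) = 3*((M + E) + 4) = 3*((E + M) + 4) = 3*(4 + E + M) = 12 + 3*E + 3*M)
B(b) = 5*b
4 + ((S(4, -3) + (-2/6 + 2/m(-3)))*(-5))*B(13) = 4 + (((12 + 3*(-3) + 3*4) + (-2/6 + 2/3))*(-5))*(5*13) = 4 + (((12 - 9 + 12) + (-2*⅙ + 2*(⅓)))*(-5))*65 = 4 + ((15 + (-⅓ + ⅔))*(-5))*65 = 4 + ((15 + ⅓)*(-5))*65 = 4 + ((46/3)*(-5))*65 = 4 - 230/3*65 = 4 - 14950/3 = -14938/3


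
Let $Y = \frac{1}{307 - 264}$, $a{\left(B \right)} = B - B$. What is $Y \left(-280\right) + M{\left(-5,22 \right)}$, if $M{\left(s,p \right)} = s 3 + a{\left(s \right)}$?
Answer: $- \frac{925}{43} \approx -21.512$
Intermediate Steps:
$a{\left(B \right)} = 0$
$M{\left(s,p \right)} = 3 s$ ($M{\left(s,p \right)} = s 3 + 0 = 3 s + 0 = 3 s$)
$Y = \frac{1}{43} \approx 0.023256$
$Y \left(-280\right) + M{\left(-5,22 \right)} = \frac{1}{43} \left(-280\right) + 3 \left(-5\right) = - \frac{280}{43} - 15 = - \frac{925}{43}$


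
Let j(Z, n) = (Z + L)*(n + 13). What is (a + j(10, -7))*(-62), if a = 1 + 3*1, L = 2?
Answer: -4712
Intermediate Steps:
j(Z, n) = (2 + Z)*(13 + n) (j(Z, n) = (Z + 2)*(n + 13) = (2 + Z)*(13 + n))
a = 4 (a = 1 + 3 = 4)
(a + j(10, -7))*(-62) = (4 + (26 + 2*(-7) + 13*10 + 10*(-7)))*(-62) = (4 + (26 - 14 + 130 - 70))*(-62) = (4 + 72)*(-62) = 76*(-62) = -4712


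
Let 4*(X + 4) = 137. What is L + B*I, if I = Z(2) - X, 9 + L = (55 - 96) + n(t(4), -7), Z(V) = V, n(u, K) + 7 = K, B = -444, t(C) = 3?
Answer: 12479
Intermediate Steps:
X = 121/4 (X = -4 + (1/4)*137 = -4 + 137/4 = 121/4 ≈ 30.250)
n(u, K) = -7 + K
L = -64 (L = -9 + ((55 - 96) + (-7 - 7)) = -9 + (-41 - 14) = -9 - 55 = -64)
I = -113/4 (I = 2 - 1*121/4 = 2 - 121/4 = -113/4 ≈ -28.250)
L + B*I = -64 - 444*(-113/4) = -64 + 12543 = 12479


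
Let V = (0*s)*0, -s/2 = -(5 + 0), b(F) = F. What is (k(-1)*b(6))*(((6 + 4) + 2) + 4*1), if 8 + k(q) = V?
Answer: -768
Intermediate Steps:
s = 10 (s = -(-2)*(5 + 0) = -(-2)*5 = -2*(-5) = 10)
V = 0 (V = (0*10)*0 = 0*0 = 0)
k(q) = -8 (k(q) = -8 + 0 = -8)
(k(-1)*b(6))*(((6 + 4) + 2) + 4*1) = (-8*6)*(((6 + 4) + 2) + 4*1) = -48*((10 + 2) + 4) = -48*(12 + 4) = -48*16 = -768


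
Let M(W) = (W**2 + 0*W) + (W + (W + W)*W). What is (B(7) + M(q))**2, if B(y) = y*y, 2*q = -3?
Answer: 47089/16 ≈ 2943.1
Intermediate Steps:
q = -3/2 (q = (1/2)*(-3) = -3/2 ≈ -1.5000)
M(W) = W + 3*W**2 (M(W) = (W**2 + 0) + (W + (2*W)*W) = W**2 + (W + 2*W**2) = W + 3*W**2)
B(y) = y**2
(B(7) + M(q))**2 = (7**2 - 3*(1 + 3*(-3/2))/2)**2 = (49 - 3*(1 - 9/2)/2)**2 = (49 - 3/2*(-7/2))**2 = (49 + 21/4)**2 = (217/4)**2 = 47089/16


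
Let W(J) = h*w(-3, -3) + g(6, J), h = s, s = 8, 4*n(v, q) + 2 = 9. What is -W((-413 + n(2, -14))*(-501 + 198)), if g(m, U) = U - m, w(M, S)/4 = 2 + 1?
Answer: -498795/4 ≈ -1.2470e+5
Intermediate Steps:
n(v, q) = 7/4 (n(v, q) = -½ + (¼)*9 = -½ + 9/4 = 7/4)
w(M, S) = 12 (w(M, S) = 4*(2 + 1) = 4*3 = 12)
h = 8
W(J) = 90 + J (W(J) = 8*12 + (J - 1*6) = 96 + (J - 6) = 96 + (-6 + J) = 90 + J)
-W((-413 + n(2, -14))*(-501 + 198)) = -(90 + (-413 + 7/4)*(-501 + 198)) = -(90 - 1645/4*(-303)) = -(90 + 498435/4) = -1*498795/4 = -498795/4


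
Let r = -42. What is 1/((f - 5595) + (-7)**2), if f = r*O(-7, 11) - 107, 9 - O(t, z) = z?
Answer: -1/5569 ≈ -0.00017957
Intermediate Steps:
O(t, z) = 9 - z
f = -23 (f = -42*(9 - 1*11) - 107 = -42*(9 - 11) - 107 = -42*(-2) - 107 = 84 - 107 = -23)
1/((f - 5595) + (-7)**2) = 1/((-23 - 5595) + (-7)**2) = 1/(-5618 + 49) = 1/(-5569) = -1/5569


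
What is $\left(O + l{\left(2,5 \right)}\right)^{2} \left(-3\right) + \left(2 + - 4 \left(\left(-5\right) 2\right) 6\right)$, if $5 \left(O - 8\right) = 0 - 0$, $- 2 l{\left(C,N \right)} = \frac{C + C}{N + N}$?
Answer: $\frac{1487}{25} \approx 59.48$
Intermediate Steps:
$l{\left(C,N \right)} = - \frac{C}{2 N}$ ($l{\left(C,N \right)} = - \frac{\left(C + C\right) \frac{1}{N + N}}{2} = - \frac{2 C \frac{1}{2 N}}{2} = - \frac{C \frac{1}{N}}{2} = - \frac{C}{2 N}$)
$O = 8$ ($O = 8 + \frac{0 - 0}{5} = 8 + \frac{0 + 0}{5} = 8 + \frac{1}{5} \cdot 0 = 8 + 0 = 8$)
$\left(O + l{\left(2,5 \right)}\right)^{2} \left(-3\right) + \left(2 + - 4 \left(\left(-5\right) 2\right) 6\right) = \left(8 - 1 \cdot \frac{1}{5}\right)^{2} \left(-3\right) + \left(2 + - 4 \left(\left(-5\right) 2\right) 6\right) = \left(8 - 1 \cdot \frac{1}{5}\right)^{2} \left(-3\right) + \left(2 + \left(-4\right) \left(-10\right) 6\right) = \left(8 - \frac{1}{5}\right)^{2} \left(-3\right) + \left(2 + 40 \cdot 6\right) = \left(\frac{39}{5}\right)^{2} \left(-3\right) + \left(2 + 240\right) = \frac{1521}{25} \left(-3\right) + 242 = - \frac{4563}{25} + 242 = \frac{1487}{25}$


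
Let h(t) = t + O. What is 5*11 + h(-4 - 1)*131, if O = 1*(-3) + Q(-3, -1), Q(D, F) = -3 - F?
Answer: -1255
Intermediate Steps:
O = -5 (O = 1*(-3) + (-3 - 1*(-1)) = -3 + (-3 + 1) = -3 - 2 = -5)
h(t) = -5 + t (h(t) = t - 5 = -5 + t)
5*11 + h(-4 - 1)*131 = 5*11 + (-5 + (-4 - 1))*131 = 55 + (-5 - 5)*131 = 55 - 10*131 = 55 - 1310 = -1255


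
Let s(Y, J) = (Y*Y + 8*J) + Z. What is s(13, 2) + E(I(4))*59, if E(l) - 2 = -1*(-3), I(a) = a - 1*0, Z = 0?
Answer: 480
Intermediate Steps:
I(a) = a (I(a) = a + 0 = a)
s(Y, J) = Y² + 8*J (s(Y, J) = (Y*Y + 8*J) + 0 = (Y² + 8*J) + 0 = Y² + 8*J)
E(l) = 5 (E(l) = 2 - 1*(-3) = 2 + 3 = 5)
s(13, 2) + E(I(4))*59 = (13² + 8*2) + 5*59 = (169 + 16) + 295 = 185 + 295 = 480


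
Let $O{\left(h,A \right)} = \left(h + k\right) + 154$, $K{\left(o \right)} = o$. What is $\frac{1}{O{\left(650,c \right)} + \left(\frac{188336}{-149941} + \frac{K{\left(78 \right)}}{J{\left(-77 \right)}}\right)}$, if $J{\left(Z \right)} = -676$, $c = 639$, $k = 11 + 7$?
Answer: $\frac{3898466}{3199192493} \approx 0.0012186$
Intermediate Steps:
$k = 18$
$O{\left(h,A \right)} = 172 + h$ ($O{\left(h,A \right)} = \left(h + 18\right) + 154 = \left(18 + h\right) + 154 = 172 + h$)
$\frac{1}{O{\left(650,c \right)} + \left(\frac{188336}{-149941} + \frac{K{\left(78 \right)}}{J{\left(-77 \right)}}\right)} = \frac{1}{\left(172 + 650\right) + \left(\frac{188336}{-149941} + \frac{78}{-676}\right)} = \frac{1}{822 + \left(188336 \left(- \frac{1}{149941}\right) + 78 \left(- \frac{1}{676}\right)\right)} = \frac{1}{822 - \frac{5346559}{3898466}} = \frac{1}{\frac{3199192493}{3898466}} = \frac{3898466}{3199192493}$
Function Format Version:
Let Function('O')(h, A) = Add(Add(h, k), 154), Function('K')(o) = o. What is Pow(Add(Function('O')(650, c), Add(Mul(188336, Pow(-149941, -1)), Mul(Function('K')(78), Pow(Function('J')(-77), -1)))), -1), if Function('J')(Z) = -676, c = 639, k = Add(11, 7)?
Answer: Rational(3898466, 3199192493) ≈ 0.0012186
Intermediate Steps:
k = 18
Function('O')(h, A) = Add(172, h) (Function('O')(h, A) = Add(Add(h, 18), 154) = Add(Add(18, h), 154) = Add(172, h))
Pow(Add(Function('O')(650, c), Add(Mul(188336, Pow(-149941, -1)), Mul(Function('K')(78), Pow(Function('J')(-77), -1)))), -1) = Pow(Add(Add(172, 650), Add(Mul(188336, Pow(-149941, -1)), Mul(78, Pow(-676, -1)))), -1) = Pow(Add(822, Add(Mul(188336, Rational(-1, 149941)), Mul(78, Rational(-1, 676)))), -1) = Pow(Add(822, Add(Rational(-188336, 149941), Rational(-3, 26))), -1) = Pow(Add(822, Rational(-5346559, 3898466)), -1) = Pow(Rational(3199192493, 3898466), -1) = Rational(3898466, 3199192493)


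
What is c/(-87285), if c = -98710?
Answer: 19742/17457 ≈ 1.1309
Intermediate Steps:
c/(-87285) = -98710/(-87285) = -98710*(-1/87285) = 19742/17457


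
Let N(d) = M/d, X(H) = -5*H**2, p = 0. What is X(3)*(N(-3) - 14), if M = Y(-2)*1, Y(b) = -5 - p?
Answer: 555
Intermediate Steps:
Y(b) = -5 (Y(b) = -5 - 1*0 = -5 + 0 = -5)
M = -5 (M = -5*1 = -5)
N(d) = -5/d
X(3)*(N(-3) - 14) = (-5*3**2)*(-5/(-3) - 14) = (-5*9)*(-5*(-1/3) - 14) = -45*(5/3 - 14) = -45*(-37/3) = 555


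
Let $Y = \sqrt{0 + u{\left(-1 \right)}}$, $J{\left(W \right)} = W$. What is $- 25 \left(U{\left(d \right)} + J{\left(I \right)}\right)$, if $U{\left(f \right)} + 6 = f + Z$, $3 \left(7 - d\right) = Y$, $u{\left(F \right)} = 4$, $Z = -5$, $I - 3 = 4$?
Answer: $- \frac{175}{3} \approx -58.333$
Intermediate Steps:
$I = 7$ ($I = 3 + 4 = 7$)
$Y = 2$ ($Y = \sqrt{0 + 4} = \sqrt{4} = 2$)
$d = \frac{19}{3}$ ($d = 7 - \frac{2}{3} = \frac{19}{3} \approx 6.3333$)
$U{\left(f \right)} = -11 + f$ ($U{\left(f \right)} = -6 + \left(f - 5\right) = -6 + \left(-5 + f\right) = -11 + f$)
$- 25 \left(U{\left(d \right)} + J{\left(I \right)}\right) = - 25 \left(\left(-11 + \frac{19}{3}\right) + 7\right) = - 25 \left(- \frac{14}{3} + 7\right) = \left(-25\right) \frac{7}{3} = - \frac{175}{3}$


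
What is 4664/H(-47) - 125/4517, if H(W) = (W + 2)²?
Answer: 20814163/9146925 ≈ 2.2755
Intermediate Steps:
H(W) = (2 + W)²
4664/H(-47) - 125/4517 = 4664/((2 - 47)²) - 125/4517 = 4664/((-45)²) - 125*1/4517 = 4664/2025 - 125/4517 = 20814163/9146925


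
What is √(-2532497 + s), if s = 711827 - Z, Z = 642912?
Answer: I*√2463582 ≈ 1569.6*I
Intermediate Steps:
s = 68915 (s = 711827 - 1*642912 = 711827 - 642912 = 68915)
√(-2532497 + s) = √(-2532497 + 68915) = √(-2463582) = I*√2463582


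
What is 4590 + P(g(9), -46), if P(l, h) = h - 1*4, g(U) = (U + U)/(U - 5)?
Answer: 4540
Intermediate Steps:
g(U) = 2*U/(-5 + U) (g(U) = (2*U)/(-5 + U) = 2*U/(-5 + U))
P(l, h) = -4 + h (P(l, h) = h - 4 = -4 + h)
4590 + P(g(9), -46) = 4590 + (-4 - 46) = 4590 - 50 = 4540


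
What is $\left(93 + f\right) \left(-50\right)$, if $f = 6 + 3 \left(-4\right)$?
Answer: $-4350$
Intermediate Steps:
$f = -6$ ($f = 6 - 12 = -6$)
$\left(93 + f\right) \left(-50\right) = \left(93 - 6\right) \left(-50\right) = 87 \left(-50\right) = -4350$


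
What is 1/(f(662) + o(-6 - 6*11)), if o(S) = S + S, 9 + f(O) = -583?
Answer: -1/736 ≈ -0.0013587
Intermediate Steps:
f(O) = -592 (f(O) = -9 - 583 = -592)
o(S) = 2*S
1/(f(662) + o(-6 - 6*11)) = 1/(-592 + 2*(-6 - 6*11)) = 1/(-592 + 2*(-6 - 66)) = 1/(-592 + 2*(-72)) = 1/(-592 - 144) = 1/(-736) = -1/736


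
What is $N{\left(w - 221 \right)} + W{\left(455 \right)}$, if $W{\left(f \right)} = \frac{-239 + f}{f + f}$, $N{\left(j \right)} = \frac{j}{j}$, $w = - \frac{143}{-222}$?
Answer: $\frac{563}{455} \approx 1.2374$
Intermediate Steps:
$w = \frac{143}{222}$ ($w = \left(-143\right) \left(- \frac{1}{222}\right) = \frac{143}{222} \approx 0.64414$)
$N{\left(j \right)} = 1$
$W{\left(f \right)} = \frac{-239 + f}{2 f}$
$N{\left(w - 221 \right)} + W{\left(455 \right)} = 1 + \frac{-239 + 455}{2 \cdot 455} = 1 + \frac{1}{2} \cdot \frac{1}{455} \cdot 216 = 1 + \frac{108}{455} = \frac{563}{455}$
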